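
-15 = -15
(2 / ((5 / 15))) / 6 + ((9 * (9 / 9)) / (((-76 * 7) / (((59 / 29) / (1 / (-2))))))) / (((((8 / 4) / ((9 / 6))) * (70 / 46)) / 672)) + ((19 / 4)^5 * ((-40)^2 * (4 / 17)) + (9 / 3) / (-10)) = 238764009153 / 262276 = 910354.01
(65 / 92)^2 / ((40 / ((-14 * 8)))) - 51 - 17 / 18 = -2031695 / 38088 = -53.34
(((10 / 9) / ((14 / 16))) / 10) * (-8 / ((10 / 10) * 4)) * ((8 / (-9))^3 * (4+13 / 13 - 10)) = -0.89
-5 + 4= -1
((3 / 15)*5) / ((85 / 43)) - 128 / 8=-1317 / 85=-15.49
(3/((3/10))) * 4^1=40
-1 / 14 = -0.07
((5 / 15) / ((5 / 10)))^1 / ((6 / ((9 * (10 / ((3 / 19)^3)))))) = 68590 / 27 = 2540.37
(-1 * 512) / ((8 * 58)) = -32 / 29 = -1.10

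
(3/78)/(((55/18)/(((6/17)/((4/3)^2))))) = 243/97240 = 0.00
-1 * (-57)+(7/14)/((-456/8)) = 6497/114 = 56.99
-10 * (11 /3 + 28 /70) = -40.67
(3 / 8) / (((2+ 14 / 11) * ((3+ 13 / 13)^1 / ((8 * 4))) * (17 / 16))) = 44 / 51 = 0.86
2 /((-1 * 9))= -2 /9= -0.22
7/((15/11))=5.13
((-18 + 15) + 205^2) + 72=42094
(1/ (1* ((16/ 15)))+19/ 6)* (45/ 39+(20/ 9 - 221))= -2508007/ 2808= -893.16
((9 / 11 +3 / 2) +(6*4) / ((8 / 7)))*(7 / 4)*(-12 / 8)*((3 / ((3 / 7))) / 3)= -25137 / 176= -142.82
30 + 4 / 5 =154 / 5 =30.80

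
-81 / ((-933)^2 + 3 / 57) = -1539 / 16539292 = -0.00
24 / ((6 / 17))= 68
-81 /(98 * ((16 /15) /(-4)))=1215 /392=3.10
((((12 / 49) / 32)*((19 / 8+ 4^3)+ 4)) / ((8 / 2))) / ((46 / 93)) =157077 / 577024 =0.27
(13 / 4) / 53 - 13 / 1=-2743 / 212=-12.94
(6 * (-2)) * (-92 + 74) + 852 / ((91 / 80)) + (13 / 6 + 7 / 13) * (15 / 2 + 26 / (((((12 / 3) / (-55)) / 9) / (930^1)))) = -2946034801 / 364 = -8093502.20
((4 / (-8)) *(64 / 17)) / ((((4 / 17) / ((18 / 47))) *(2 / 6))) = -9.19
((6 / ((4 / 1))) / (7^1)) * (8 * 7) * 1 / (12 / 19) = 19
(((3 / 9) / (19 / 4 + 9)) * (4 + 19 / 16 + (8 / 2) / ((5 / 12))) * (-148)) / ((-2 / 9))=131313 / 550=238.75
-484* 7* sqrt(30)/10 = -1694* sqrt(30)/5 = -1855.68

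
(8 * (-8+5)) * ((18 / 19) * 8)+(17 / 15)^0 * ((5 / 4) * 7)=-173.14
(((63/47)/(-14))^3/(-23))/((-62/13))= -9477/1184412784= -0.00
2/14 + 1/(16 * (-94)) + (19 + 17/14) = 214313/10528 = 20.36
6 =6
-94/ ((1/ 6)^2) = -3384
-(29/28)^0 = -1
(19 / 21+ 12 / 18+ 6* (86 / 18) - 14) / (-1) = -341 / 21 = -16.24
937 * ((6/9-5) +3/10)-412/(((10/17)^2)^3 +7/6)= -21626820240631/5248889490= -4120.27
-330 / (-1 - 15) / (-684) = -55 / 1824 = -0.03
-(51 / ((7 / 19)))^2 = -938961 / 49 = -19162.47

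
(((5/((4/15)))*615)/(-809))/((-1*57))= 15375/61484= 0.25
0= 0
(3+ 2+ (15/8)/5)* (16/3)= 86/3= 28.67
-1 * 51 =-51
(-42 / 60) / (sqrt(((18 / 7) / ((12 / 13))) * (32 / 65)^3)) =-91 * sqrt(105) / 768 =-1.21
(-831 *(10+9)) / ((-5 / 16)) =252624 / 5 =50524.80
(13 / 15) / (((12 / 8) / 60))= 104 / 3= 34.67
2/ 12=1/ 6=0.17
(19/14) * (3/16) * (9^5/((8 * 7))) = 3365793/12544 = 268.32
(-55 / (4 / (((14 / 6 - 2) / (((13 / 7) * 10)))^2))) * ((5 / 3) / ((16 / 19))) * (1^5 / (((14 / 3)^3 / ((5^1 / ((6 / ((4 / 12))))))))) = -1045 / 43610112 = -0.00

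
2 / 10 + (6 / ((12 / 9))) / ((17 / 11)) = 529 / 170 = 3.11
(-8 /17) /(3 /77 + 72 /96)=-2464 /4131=-0.60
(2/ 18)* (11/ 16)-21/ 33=-887/ 1584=-0.56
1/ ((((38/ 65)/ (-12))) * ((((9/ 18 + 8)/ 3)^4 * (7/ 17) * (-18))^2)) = -2021760/ 22472076739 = -0.00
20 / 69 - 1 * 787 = -54283 / 69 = -786.71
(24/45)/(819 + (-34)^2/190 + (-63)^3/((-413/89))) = 2242/229984239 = 0.00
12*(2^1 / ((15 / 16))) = 128 / 5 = 25.60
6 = 6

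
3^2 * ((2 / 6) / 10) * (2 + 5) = 2.10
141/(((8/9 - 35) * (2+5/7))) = -8883/5833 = -1.52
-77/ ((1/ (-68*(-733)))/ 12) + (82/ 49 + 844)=-2256695506/ 49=-46055010.33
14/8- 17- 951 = -3865/4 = -966.25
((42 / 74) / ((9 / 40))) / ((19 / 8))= 2240 / 2109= 1.06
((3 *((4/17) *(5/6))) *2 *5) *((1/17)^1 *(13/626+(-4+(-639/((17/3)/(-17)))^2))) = 115023901150/90457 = 1271586.51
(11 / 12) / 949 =11 / 11388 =0.00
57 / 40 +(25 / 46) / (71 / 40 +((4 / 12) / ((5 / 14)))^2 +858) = 2031852693 / 1425229960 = 1.43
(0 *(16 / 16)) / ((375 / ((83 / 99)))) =0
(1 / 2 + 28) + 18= 93 / 2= 46.50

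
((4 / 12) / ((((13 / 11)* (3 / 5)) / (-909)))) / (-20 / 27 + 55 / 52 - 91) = 599940 / 127319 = 4.71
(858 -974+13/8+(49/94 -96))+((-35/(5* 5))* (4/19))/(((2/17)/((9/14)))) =-7553503/35720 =-211.46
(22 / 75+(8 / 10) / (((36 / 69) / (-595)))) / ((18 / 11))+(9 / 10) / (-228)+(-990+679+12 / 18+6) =-29469971 / 34200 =-861.70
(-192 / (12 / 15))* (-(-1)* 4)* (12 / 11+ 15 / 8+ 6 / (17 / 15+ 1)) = -61020 / 11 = -5547.27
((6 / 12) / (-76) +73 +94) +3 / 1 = 25839 / 152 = 169.99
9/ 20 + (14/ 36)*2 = 221/ 180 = 1.23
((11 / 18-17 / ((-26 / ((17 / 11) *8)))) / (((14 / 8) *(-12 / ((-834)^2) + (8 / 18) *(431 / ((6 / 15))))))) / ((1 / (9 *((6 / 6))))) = 7783619418 / 83356780507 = 0.09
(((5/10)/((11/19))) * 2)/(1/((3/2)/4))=57/88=0.65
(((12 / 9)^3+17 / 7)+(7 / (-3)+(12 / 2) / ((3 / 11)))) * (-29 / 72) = -16762 / 1701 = -9.85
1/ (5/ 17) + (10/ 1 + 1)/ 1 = 72/ 5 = 14.40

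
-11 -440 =-451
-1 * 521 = -521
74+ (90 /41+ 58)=5502 /41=134.20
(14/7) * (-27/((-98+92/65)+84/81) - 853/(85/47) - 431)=-12861848311/7126655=-1804.75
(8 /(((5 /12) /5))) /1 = 96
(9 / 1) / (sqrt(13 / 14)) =9 * sqrt(182) / 13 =9.34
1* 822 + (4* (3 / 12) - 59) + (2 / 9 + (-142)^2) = 188354 / 9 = 20928.22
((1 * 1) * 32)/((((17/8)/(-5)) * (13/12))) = -15360/221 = -69.50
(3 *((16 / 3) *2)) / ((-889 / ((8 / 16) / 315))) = -16 / 280035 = -0.00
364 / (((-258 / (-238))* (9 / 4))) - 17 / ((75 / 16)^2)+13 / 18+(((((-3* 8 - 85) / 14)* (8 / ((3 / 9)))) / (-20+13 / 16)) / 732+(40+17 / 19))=687114655239769 / 3614615313750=190.09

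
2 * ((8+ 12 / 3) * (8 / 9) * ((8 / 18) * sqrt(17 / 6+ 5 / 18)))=16.72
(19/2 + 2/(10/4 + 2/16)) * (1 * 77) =4741/6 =790.17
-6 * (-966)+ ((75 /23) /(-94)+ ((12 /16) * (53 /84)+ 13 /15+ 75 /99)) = 115827204121 /19976880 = 5798.06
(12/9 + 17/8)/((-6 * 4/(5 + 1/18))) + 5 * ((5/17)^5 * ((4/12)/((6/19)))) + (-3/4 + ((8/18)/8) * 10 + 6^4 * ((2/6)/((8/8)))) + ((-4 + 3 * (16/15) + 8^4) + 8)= 4534.29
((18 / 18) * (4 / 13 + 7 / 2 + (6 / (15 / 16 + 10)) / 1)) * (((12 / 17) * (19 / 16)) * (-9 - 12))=-3389391 / 44200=-76.68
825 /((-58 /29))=-825 /2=-412.50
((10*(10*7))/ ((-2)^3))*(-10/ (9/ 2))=1750/ 9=194.44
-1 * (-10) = 10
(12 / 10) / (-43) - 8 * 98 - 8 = -792.03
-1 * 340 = -340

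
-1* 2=-2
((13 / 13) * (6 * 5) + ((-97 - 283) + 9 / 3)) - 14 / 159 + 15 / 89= -4909258 / 14151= -346.92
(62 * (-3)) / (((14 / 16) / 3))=-4464 / 7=-637.71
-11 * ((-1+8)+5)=-132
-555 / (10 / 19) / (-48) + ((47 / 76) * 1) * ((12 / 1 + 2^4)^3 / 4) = 3415.86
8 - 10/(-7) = 66/7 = 9.43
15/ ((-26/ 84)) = -630/ 13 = -48.46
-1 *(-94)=94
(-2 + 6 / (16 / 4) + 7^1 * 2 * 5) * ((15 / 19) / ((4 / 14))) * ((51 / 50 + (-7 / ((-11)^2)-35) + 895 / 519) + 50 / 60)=-12022117506 / 1988635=-6045.41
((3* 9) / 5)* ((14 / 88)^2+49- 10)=2039931 / 9680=210.74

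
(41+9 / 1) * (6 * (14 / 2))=2100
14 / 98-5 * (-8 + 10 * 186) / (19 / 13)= -6335.65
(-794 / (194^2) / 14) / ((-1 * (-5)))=-397 / 1317260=-0.00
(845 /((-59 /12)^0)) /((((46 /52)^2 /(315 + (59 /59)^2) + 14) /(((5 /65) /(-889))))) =-13885040 /2659135017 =-0.01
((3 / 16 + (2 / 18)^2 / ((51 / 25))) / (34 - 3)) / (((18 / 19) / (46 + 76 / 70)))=25035901 / 80678430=0.31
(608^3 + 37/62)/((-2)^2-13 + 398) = 13934854181/24118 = 577778.18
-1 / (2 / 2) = -1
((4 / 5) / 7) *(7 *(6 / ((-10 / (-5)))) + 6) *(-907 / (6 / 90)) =-41981.14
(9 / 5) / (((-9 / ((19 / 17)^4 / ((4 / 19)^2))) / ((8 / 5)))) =-47045881 / 4176050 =-11.27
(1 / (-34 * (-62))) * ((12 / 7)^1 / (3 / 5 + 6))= 5 / 40579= 0.00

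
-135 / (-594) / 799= 0.00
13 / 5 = 2.60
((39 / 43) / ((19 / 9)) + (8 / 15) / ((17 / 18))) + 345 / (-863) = 35632488 / 59931035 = 0.59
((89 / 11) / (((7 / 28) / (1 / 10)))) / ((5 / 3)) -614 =-168316 / 275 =-612.06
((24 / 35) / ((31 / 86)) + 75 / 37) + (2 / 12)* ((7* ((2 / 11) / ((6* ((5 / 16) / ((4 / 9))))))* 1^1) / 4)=140998637 / 35769195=3.94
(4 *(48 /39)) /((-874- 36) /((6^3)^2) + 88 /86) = 64198656 /13089271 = 4.90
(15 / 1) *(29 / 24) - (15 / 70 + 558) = -540.09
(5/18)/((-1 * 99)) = -5/1782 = -0.00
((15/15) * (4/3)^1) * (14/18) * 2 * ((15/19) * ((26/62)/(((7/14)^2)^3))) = 232960/5301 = 43.95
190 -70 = 120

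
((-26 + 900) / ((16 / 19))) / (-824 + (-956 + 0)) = -8303 / 14240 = -0.58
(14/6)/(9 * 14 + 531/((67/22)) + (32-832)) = -469/100428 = -0.00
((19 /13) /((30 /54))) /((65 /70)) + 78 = 68304 /845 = 80.83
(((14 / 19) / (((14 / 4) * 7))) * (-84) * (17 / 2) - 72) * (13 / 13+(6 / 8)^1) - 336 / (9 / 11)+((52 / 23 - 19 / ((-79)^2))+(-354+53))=-7142743312 / 8181951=-872.99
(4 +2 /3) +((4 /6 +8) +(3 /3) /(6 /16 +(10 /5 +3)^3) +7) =61207 /3009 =20.34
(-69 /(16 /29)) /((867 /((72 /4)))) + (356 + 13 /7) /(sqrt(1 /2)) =-6003 /2312 + 2505*sqrt(2) /7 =503.49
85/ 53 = 1.60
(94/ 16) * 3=141/ 8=17.62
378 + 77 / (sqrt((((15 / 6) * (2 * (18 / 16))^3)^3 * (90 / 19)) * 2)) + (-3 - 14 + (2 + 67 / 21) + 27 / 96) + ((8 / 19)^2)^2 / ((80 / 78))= 39424 * sqrt(38) / 1476225 + 160483530241 / 437878560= 366.67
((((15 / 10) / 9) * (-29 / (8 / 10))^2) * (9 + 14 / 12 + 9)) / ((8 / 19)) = 45939625 / 4608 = 9969.54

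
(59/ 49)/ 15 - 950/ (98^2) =-1343/ 72030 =-0.02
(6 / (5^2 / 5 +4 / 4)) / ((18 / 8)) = 4 / 9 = 0.44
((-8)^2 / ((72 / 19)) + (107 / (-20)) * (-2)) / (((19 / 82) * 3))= 39.69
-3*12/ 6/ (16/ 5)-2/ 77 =-1171/ 616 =-1.90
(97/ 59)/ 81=97/ 4779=0.02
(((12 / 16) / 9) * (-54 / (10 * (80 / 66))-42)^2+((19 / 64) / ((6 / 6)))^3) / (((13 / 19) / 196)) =27435727745713 / 532480000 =51524.43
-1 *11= -11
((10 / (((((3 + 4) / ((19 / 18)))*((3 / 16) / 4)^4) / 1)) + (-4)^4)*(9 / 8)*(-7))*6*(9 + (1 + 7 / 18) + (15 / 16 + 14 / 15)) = -220004960084 / 1215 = -181074041.22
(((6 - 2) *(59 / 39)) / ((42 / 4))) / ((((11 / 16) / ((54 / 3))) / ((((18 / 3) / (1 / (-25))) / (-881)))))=2265600 / 881881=2.57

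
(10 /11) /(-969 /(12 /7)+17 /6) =-120 /74239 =-0.00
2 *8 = 16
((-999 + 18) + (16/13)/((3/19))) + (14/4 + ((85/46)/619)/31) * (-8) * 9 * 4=-34102036009/17212533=-1981.23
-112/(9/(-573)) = 7130.67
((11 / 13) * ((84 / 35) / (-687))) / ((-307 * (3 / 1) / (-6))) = -88 / 4569695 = -0.00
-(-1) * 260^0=1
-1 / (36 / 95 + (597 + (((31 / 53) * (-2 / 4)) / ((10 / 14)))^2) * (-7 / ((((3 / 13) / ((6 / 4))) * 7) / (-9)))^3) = -42696800 / 5104570304069523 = -0.00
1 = 1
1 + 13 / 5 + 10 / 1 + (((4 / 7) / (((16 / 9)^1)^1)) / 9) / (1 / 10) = 977 / 70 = 13.96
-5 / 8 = -0.62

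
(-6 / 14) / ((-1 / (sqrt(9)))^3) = 81 / 7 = 11.57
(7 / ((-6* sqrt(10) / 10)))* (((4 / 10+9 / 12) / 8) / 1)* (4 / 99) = -161* sqrt(10) / 23760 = -0.02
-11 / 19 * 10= -110 / 19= -5.79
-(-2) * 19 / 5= 7.60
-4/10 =-2/5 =-0.40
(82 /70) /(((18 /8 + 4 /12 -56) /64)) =-1.40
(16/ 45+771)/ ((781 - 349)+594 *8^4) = 34711/ 109505520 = 0.00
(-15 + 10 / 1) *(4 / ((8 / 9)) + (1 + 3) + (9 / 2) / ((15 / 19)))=-71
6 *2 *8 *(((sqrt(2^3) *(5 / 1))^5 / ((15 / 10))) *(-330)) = -8448000000 *sqrt(2) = -11947276174.93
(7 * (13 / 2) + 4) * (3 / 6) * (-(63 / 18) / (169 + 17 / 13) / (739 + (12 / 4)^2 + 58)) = -77 / 122016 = -0.00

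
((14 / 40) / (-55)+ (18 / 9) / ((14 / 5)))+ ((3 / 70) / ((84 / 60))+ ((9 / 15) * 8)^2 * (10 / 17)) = 13095279 / 916300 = 14.29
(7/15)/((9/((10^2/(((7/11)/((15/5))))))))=220/9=24.44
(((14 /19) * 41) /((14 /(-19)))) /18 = -41 /18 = -2.28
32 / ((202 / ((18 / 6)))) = 48 / 101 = 0.48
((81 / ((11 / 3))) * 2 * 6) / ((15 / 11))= 972 / 5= 194.40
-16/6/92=-2/69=-0.03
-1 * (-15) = 15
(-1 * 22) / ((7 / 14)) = -44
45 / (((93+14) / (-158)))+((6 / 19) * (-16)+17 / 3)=-401525 / 6099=-65.83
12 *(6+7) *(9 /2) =702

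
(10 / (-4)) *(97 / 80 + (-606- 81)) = 54863 / 32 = 1714.47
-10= -10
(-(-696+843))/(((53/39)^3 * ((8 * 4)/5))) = -43599465/4764064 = -9.15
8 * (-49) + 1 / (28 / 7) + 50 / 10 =-1547 / 4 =-386.75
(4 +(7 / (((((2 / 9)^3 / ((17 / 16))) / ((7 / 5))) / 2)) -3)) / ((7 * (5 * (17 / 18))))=5468193 / 95200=57.44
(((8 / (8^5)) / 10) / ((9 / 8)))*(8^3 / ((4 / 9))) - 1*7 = -279 / 40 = -6.98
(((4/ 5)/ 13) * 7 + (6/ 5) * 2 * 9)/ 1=1432/ 65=22.03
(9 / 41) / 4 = 9 / 164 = 0.05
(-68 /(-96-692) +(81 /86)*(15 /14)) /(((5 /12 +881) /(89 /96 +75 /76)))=907042093 /381328096352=0.00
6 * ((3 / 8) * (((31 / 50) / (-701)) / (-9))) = 0.00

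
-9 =-9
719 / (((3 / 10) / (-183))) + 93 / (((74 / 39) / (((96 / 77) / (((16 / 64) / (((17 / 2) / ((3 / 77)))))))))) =-14254742 / 37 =-385263.30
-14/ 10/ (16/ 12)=-21/ 20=-1.05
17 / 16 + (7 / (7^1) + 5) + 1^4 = 129 / 16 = 8.06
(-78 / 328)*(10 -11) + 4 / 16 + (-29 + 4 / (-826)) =-482879 / 16933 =-28.52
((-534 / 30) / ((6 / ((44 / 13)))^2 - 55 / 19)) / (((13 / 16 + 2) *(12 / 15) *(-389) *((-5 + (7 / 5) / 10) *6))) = -0.00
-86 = -86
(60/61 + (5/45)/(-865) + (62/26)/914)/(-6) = -5564078833/33855501420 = -0.16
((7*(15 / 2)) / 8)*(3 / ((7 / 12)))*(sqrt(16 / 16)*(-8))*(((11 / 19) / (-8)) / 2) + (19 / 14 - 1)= 10775 / 1064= 10.13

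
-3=-3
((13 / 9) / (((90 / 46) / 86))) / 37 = 1.72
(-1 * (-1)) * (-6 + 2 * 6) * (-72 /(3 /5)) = -720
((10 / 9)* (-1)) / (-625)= 2 / 1125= 0.00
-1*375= -375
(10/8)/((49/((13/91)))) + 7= 9609/1372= 7.00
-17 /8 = -2.12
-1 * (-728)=728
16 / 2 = 8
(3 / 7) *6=18 / 7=2.57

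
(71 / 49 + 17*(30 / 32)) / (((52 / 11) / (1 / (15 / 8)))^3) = 18142861 / 726657750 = 0.02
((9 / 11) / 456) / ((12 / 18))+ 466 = 466.00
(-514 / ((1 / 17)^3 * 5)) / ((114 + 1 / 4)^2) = -40404512 / 1044245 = -38.69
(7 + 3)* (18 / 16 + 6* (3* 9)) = 6525 / 4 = 1631.25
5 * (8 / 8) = 5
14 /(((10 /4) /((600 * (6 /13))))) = 20160 /13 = 1550.77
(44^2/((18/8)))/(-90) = -3872/405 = -9.56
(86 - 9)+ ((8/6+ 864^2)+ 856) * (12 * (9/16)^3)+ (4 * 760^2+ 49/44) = 11001076153/2816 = 3906632.16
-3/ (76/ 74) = -111/ 38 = -2.92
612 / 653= 0.94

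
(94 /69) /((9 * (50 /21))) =329 /5175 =0.06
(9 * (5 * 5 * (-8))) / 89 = -1800 / 89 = -20.22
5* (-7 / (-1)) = 35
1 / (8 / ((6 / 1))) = 3 / 4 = 0.75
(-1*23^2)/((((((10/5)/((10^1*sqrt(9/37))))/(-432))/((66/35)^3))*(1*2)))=98551328832*sqrt(37)/317275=1889415.59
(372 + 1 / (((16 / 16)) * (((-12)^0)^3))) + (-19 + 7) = 361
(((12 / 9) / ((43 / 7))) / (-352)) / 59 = -7 / 669768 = -0.00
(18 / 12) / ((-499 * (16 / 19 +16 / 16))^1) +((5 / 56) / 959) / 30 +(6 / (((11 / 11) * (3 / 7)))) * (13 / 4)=36578364623 / 803948880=45.50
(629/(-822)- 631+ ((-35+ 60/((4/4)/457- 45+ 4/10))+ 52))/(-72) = 25804784261/3015602352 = 8.56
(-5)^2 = 25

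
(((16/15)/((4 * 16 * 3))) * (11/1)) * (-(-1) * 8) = 22/45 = 0.49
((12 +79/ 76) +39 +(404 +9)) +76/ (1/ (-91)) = -490273/ 76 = -6450.96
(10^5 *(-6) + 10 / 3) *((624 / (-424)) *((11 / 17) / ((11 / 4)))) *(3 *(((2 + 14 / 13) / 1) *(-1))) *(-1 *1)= 1727990400 / 901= 1917858.38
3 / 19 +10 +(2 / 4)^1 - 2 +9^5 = 2244191 / 38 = 59057.66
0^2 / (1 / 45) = 0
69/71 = 0.97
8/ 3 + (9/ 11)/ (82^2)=2.67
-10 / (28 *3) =-5 / 42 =-0.12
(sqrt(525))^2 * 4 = 2100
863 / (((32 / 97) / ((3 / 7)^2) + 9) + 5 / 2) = 1506798 / 23215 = 64.91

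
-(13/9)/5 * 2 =-26/45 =-0.58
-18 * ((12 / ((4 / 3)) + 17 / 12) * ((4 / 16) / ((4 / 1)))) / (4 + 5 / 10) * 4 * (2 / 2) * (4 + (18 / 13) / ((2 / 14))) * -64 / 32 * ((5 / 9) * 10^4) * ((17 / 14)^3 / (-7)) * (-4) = 1366428125000 / 842751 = 1621390.10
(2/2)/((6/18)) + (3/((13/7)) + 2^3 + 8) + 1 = 281/13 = 21.62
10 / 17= 0.59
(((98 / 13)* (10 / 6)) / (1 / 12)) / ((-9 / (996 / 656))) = -40670 / 1599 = -25.43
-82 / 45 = -1.82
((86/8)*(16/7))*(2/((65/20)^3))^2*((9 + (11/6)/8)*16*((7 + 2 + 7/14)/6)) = 5929877504/304088967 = 19.50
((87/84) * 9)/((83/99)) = 25839/2324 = 11.12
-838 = -838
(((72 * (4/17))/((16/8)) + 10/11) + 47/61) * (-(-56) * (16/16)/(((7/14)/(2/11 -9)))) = -1257866512/125477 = -10024.68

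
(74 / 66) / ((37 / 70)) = 70 / 33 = 2.12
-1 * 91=-91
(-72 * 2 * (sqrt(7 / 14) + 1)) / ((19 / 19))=-144- 72 * sqrt(2)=-245.82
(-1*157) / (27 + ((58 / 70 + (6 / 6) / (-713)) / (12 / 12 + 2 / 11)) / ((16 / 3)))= -407465240 / 70414233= -5.79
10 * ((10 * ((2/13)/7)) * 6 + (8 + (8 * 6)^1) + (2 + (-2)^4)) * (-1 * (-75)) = 5140500/91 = 56489.01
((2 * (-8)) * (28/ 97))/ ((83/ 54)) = -24192/ 8051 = -3.00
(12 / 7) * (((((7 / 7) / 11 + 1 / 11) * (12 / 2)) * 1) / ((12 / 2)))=24 / 77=0.31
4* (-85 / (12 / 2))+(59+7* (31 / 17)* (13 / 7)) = 1328 / 51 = 26.04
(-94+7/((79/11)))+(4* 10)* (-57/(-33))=-23.93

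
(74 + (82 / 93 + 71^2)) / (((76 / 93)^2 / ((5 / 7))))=221236305 / 40432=5471.81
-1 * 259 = -259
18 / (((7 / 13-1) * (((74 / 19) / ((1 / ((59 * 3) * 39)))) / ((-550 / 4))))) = 5225 / 26196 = 0.20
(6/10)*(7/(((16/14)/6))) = 22.05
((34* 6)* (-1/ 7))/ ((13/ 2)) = -408/ 91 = -4.48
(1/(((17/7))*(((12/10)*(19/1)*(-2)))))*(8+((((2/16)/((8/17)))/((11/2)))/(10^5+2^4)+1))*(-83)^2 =-10913922533725/19493861376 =-559.86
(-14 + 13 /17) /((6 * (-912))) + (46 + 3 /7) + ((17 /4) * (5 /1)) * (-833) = -1277361465 /72352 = -17654.82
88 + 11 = 99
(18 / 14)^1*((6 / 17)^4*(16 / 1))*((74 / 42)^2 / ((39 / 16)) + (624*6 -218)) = 419320475136 / 372420139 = 1125.93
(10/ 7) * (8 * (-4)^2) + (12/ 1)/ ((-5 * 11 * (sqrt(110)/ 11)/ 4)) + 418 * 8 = 24688/ 7 - 24 * sqrt(110)/ 275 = 3525.94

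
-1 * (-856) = 856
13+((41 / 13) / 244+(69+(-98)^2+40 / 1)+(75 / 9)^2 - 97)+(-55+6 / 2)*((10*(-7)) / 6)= 10305.12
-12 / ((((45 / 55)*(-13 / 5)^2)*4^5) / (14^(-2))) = -275 / 25439232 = -0.00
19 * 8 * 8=1216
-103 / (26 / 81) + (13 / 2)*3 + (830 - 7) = 6781 / 13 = 521.62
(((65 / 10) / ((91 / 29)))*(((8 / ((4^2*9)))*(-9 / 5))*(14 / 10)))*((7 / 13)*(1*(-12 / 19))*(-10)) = -0.99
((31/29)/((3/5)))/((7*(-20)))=-31/2436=-0.01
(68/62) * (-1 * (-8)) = 272/31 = 8.77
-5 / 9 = -0.56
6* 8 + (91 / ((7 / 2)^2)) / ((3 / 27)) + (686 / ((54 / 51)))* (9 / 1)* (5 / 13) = 214537 / 91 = 2357.55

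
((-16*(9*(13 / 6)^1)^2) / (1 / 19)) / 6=-19266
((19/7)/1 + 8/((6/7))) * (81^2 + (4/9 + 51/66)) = 4269191/54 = 79059.09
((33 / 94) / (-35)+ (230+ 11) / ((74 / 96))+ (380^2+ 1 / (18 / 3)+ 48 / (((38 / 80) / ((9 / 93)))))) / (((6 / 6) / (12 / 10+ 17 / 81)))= 204040.98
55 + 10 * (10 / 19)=1145 / 19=60.26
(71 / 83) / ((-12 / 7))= -497 / 996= -0.50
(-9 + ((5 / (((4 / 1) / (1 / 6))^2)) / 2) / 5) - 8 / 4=-12671 / 1152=-11.00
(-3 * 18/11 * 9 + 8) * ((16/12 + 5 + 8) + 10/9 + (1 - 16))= -16.08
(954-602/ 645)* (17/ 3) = 243032/ 45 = 5400.71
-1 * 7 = -7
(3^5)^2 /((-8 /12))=-177147 /2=-88573.50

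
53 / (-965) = -53 / 965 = -0.05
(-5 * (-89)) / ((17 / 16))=7120 / 17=418.82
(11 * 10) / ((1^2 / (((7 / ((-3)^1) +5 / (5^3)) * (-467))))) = 1767128 / 15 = 117808.53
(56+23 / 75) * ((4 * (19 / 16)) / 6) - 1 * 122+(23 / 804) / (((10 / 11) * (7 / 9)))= -16331773 / 211050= -77.38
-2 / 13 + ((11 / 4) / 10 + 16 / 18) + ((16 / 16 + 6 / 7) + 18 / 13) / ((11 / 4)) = 788779 / 360360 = 2.19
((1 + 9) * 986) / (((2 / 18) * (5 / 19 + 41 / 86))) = 48333720 / 403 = 119934.79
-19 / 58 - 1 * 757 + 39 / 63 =-921671 / 1218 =-756.71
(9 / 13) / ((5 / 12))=108 / 65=1.66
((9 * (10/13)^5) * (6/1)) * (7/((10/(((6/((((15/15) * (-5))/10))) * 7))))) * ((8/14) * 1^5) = -181440000/371293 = -488.67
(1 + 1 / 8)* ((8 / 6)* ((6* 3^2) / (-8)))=-81 / 8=-10.12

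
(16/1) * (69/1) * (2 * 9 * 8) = 158976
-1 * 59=-59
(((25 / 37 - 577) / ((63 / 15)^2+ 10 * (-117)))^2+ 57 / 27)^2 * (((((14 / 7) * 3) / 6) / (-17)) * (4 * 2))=-710891835512069906727368 / 270946492384726360521297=-2.62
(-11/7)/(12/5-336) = 55/11676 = 0.00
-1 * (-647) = 647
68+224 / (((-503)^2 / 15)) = 17207972 / 253009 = 68.01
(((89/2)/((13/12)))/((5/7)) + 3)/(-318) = -1311/6890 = -0.19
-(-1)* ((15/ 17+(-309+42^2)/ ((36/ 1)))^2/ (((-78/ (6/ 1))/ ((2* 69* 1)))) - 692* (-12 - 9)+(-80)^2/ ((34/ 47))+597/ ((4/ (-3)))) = 435115879/ 90168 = 4825.61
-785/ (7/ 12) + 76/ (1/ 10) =-4100/ 7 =-585.71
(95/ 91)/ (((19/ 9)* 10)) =9/ 182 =0.05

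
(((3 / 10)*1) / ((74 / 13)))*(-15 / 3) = -39 / 148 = -0.26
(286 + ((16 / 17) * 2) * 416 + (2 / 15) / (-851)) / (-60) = -57997769 / 3255075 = -17.82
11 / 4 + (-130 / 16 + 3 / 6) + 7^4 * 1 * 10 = 24005.12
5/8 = 0.62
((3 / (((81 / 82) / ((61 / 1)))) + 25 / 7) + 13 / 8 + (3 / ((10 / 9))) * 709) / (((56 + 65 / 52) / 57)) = 302327107 / 144270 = 2095.56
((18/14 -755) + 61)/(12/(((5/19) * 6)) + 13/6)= -145470/2051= -70.93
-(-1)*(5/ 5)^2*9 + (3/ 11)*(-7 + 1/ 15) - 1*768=-41849/ 55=-760.89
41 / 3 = 13.67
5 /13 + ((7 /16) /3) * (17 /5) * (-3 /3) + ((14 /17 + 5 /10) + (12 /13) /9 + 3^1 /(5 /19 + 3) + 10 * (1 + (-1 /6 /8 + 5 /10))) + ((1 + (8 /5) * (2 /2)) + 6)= 8427025 /328848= 25.63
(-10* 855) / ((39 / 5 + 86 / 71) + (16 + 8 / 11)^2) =-367265250 / 12405959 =-29.60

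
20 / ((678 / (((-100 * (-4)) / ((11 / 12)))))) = 16000 / 1243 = 12.87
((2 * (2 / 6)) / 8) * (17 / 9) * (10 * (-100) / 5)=-850 / 27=-31.48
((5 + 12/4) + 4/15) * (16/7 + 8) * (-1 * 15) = -8928/7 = -1275.43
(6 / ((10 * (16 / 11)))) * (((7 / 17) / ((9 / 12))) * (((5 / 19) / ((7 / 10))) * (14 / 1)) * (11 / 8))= 1.64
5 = 5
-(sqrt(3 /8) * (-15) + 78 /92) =-39 /46 + 15 * sqrt(6) /4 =8.34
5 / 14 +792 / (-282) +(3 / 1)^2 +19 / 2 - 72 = -18408 / 329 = -55.95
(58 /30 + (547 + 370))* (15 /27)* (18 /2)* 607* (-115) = -962192120 /3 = -320730706.67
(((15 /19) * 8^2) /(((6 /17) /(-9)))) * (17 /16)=-26010 /19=-1368.95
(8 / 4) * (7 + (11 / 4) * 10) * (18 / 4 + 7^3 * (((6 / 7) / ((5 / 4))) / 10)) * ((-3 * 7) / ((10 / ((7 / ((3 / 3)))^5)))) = -34119033543 / 500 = -68238067.09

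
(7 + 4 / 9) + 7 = 130 / 9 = 14.44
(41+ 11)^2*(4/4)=2704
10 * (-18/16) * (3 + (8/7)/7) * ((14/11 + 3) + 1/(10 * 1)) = -670995/4312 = -155.61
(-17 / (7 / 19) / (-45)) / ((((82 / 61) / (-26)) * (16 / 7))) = -8.68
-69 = -69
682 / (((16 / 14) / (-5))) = -2983.75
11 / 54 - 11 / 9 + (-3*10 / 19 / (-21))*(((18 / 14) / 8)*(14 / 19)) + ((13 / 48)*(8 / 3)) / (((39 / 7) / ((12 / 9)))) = -171277 / 204687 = -0.84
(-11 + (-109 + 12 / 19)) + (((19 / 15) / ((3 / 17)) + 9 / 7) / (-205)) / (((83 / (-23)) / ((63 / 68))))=-6559720879 / 54958450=-119.36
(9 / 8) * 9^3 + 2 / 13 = 820.28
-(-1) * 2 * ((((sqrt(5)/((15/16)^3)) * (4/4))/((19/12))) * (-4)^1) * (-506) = 66322432 * sqrt(5)/21375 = 6938.08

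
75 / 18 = 4.17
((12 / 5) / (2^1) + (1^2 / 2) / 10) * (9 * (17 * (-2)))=-765 / 2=-382.50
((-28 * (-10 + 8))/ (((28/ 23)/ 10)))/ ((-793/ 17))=-7820/ 793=-9.86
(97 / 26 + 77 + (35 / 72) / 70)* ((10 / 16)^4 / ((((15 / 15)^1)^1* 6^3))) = 94463125 / 1656225792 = 0.06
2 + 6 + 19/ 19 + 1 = 10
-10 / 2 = -5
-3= -3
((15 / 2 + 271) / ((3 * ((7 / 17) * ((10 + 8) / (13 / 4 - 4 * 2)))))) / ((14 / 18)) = -179911 / 2352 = -76.49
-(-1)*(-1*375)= -375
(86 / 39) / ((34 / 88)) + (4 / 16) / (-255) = 4451 / 780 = 5.71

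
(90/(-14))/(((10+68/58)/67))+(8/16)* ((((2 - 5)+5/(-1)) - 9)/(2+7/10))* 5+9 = -34241/756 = -45.29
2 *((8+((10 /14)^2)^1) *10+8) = 9124 /49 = 186.20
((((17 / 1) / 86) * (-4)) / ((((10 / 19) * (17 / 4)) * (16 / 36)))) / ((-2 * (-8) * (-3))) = 57 / 3440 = 0.02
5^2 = 25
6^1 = 6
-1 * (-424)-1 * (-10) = 434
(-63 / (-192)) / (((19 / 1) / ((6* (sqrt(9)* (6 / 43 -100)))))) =-21357 / 688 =-31.04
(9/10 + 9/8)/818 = 81/32720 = 0.00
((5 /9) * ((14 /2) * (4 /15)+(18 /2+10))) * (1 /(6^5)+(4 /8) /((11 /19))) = 23125379 /2309472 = 10.01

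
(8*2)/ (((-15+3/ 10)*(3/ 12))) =-640/ 147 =-4.35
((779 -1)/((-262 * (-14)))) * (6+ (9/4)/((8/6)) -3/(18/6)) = 41623/29344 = 1.42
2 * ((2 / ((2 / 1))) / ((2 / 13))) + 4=17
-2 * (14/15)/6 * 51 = -15.87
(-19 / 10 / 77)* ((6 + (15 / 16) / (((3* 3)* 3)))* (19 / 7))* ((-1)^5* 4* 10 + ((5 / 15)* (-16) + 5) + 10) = 370747 / 30240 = 12.26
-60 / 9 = -20 / 3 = -6.67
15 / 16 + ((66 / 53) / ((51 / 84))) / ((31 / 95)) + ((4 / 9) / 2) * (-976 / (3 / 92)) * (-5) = 401364010295 / 12066192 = 33263.52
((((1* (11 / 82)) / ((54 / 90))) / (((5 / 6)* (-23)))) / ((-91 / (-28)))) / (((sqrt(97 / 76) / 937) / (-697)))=1401752* sqrt(1843) / 29003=2074.87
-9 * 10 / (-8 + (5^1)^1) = 30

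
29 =29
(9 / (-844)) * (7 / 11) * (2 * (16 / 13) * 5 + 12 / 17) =-45297 / 512941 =-0.09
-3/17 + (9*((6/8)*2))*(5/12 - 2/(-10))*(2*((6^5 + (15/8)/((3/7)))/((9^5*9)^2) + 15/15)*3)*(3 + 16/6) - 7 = 23547594650727383/85356482136480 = 275.87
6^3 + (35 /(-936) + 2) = 204013 /936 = 217.96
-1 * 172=-172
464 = 464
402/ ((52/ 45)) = 9045/ 26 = 347.88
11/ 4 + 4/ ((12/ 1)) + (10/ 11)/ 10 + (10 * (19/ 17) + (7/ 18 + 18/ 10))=556723/ 33660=16.54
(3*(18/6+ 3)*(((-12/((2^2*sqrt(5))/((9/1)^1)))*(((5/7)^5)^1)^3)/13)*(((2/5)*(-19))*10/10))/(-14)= -11271972656250*sqrt(5)/432028097404813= -0.06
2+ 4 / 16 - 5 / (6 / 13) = -103 / 12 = -8.58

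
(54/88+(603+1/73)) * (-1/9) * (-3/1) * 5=9694255/9636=1006.05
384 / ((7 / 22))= 8448 / 7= 1206.86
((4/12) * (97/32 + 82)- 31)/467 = -85/14944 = -0.01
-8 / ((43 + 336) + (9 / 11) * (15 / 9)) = -11 / 523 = -0.02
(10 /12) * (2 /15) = 1 /9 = 0.11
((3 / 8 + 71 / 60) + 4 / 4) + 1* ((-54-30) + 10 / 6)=-3191 / 40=-79.78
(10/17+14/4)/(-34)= -139/1156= -0.12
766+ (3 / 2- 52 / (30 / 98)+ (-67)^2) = 152599 / 30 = 5086.63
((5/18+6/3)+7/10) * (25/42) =335/189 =1.77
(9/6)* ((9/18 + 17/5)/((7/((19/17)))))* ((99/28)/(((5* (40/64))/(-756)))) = -11884158/14875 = -798.93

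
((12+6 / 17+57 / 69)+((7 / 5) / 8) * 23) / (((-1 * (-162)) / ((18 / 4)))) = 269071 / 563040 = 0.48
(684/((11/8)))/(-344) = -684/473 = -1.45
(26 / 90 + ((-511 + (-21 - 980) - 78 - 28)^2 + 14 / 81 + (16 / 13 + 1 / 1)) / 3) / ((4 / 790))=544443789581 / 3159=172346878.63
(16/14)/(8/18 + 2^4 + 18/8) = 288/4711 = 0.06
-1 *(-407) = 407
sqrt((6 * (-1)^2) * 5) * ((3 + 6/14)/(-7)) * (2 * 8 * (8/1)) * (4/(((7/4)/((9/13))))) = -442368 * sqrt(30)/4459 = -543.38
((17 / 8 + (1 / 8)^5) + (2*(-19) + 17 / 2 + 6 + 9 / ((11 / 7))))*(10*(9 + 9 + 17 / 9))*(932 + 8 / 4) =-2357398251665 / 811008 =-2906750.92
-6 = -6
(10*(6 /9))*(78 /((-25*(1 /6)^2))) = -3744 /5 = -748.80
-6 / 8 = -3 / 4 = -0.75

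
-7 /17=-0.41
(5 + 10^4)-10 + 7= 10002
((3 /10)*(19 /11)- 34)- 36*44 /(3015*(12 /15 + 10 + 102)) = -34798141 /1039170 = -33.49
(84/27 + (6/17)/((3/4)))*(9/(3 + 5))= 137/34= 4.03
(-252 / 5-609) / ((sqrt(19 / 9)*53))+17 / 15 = 17 / 15-9891*sqrt(19) / 5035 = -7.43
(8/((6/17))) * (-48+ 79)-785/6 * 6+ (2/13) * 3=-3193/39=-81.87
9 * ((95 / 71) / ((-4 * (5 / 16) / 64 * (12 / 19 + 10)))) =-57.99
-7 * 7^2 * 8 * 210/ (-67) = 576240/ 67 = 8600.60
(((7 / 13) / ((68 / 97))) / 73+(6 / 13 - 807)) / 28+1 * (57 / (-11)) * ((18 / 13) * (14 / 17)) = -689955535 / 19875856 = -34.71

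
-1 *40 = -40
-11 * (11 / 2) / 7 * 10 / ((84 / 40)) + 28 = -1934 / 147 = -13.16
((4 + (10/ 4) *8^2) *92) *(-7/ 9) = -105616/ 9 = -11735.11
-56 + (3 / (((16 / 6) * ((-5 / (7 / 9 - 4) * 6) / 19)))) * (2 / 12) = -80089 / 1440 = -55.62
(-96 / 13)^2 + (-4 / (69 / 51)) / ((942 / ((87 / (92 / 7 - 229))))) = 50285699174 / 922101349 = 54.53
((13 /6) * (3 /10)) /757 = 13 /15140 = 0.00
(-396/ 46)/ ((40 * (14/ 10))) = -99/ 644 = -0.15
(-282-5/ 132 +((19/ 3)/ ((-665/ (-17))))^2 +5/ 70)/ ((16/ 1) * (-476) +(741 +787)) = 136769209/ 2953288800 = 0.05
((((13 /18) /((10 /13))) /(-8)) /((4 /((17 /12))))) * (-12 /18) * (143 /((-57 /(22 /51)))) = -265837 /8864640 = -0.03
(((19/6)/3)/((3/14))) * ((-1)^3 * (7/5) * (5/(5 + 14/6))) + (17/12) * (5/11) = -1607/396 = -4.06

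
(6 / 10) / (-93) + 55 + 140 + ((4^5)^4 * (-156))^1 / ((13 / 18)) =-237494511599421.01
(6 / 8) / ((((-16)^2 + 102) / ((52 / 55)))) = 39 / 19690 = 0.00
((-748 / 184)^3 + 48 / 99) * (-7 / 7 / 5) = 214236323 / 16060440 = 13.34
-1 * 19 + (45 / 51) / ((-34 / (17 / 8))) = -5183 / 272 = -19.06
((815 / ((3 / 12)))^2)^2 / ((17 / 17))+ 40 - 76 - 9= 112945881759955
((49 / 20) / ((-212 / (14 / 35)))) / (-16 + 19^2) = -49 / 3657000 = -0.00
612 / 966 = 102 / 161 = 0.63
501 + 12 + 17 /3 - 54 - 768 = -910 /3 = -303.33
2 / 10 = 1 / 5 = 0.20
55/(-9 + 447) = 55/438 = 0.13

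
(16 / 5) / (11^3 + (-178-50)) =16 / 5515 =0.00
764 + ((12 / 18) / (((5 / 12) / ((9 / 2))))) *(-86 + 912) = 33556 / 5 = 6711.20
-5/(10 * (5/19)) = -19/10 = -1.90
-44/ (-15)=44/ 15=2.93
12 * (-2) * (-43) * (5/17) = 5160/17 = 303.53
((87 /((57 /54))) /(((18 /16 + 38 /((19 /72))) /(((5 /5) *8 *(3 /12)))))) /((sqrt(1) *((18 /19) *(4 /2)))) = 232 /387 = 0.60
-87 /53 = -1.64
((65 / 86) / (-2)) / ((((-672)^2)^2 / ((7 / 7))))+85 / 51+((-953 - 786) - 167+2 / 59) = -3940876175680737019 / 2069462450700288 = -1904.30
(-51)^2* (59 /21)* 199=10179447 /7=1454206.71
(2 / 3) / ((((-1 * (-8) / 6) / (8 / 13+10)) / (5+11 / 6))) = 943 / 26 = 36.27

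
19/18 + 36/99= 281/198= 1.42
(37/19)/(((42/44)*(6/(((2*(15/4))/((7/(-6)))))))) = -2035/931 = -2.19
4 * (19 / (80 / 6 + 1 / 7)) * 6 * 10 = 95760 / 283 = 338.37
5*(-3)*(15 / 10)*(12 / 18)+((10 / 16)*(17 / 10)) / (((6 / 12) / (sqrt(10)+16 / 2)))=2+17*sqrt(10) / 8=8.72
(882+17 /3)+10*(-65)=713 /3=237.67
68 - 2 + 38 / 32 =1075 / 16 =67.19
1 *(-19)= -19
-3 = -3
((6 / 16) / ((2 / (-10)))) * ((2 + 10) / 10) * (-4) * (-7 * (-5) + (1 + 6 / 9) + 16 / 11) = 3774 / 11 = 343.09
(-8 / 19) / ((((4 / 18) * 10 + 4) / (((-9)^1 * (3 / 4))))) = 243 / 532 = 0.46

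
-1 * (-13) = 13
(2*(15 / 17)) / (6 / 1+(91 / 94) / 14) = 5640 / 19397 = 0.29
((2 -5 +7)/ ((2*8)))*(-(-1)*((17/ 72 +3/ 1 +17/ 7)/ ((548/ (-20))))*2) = -14275/ 138096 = -0.10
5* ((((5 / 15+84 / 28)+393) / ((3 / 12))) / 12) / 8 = 5945 / 72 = 82.57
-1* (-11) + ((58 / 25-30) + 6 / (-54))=-3778 / 225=-16.79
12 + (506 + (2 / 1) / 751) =389020 / 751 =518.00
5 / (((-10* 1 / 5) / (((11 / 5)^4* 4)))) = -29282 / 125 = -234.26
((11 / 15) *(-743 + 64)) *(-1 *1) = 497.93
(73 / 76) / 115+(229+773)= 8757553 / 8740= 1002.01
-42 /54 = -7 /9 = -0.78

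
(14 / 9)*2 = 28 / 9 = 3.11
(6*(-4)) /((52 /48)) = -288 /13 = -22.15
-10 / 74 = -5 / 37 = -0.14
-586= -586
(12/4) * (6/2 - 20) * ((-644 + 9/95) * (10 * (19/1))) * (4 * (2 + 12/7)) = 648901968/7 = 92700281.14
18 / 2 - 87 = -78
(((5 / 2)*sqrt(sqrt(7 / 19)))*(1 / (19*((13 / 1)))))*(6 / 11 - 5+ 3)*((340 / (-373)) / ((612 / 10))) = 2000*19^(3 / 4)*7^(1 / 4) / 173298411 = 0.00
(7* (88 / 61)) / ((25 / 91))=56056 / 1525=36.76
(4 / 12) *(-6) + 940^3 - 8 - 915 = 830583075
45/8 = 5.62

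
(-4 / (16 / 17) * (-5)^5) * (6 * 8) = 637500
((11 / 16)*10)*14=385 / 4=96.25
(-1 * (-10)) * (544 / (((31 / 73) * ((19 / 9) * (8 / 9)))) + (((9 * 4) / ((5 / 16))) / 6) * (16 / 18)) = 12364088 / 1767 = 6997.22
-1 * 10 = -10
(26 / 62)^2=169 / 961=0.18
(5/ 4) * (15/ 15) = 5/ 4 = 1.25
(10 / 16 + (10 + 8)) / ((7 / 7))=149 / 8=18.62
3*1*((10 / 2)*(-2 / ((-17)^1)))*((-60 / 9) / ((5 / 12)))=-28.24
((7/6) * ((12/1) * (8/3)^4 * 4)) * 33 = 2523136/27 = 93449.48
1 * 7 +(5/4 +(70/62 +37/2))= 27.88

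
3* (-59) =-177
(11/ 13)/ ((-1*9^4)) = -11/ 85293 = -0.00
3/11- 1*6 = -63/11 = -5.73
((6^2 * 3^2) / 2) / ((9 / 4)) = 72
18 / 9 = 2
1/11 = 0.09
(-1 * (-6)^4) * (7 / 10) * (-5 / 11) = 4536 / 11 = 412.36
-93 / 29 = -3.21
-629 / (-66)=629 / 66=9.53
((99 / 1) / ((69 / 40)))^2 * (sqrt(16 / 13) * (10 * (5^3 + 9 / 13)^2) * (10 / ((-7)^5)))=-1860852533760000 * sqrt(13) / 19533313891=-343484.94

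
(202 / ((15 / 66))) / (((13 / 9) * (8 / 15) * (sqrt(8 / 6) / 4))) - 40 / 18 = -20 / 9 +29997 * sqrt(3) / 13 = 3994.42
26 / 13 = 2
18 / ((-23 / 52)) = -40.70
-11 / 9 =-1.22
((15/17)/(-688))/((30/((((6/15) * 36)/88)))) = -9/1286560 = -0.00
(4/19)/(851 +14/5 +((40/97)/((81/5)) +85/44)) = 6914160/28105002863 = 0.00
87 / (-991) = -87 / 991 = -0.09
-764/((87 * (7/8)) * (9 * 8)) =-764/5481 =-0.14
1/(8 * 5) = 1/40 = 0.02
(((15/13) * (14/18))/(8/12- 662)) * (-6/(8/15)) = 1575/103168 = 0.02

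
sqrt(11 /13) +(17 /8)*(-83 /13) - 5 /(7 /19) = -19757 /728 +sqrt(143) /13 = -26.22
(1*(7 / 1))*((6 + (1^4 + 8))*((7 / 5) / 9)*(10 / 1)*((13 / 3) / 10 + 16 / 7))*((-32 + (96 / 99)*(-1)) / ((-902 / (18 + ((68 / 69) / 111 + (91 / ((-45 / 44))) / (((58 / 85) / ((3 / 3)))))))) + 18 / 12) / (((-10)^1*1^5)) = 22972985053207 / 198340680780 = 115.83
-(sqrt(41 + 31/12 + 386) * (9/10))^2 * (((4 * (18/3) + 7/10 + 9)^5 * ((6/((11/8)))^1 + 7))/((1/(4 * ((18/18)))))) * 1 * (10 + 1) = -120996256472266509/16000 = -7562266029516.66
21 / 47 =0.45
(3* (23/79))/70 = 69/5530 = 0.01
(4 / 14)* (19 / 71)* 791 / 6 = 2147 / 213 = 10.08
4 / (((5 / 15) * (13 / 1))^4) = 324 / 28561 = 0.01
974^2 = 948676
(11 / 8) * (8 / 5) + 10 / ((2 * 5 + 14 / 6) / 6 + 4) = 2099 / 545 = 3.85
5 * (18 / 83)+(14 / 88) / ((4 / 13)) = 23393 / 14608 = 1.60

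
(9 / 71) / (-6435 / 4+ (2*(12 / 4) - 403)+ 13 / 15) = -540 / 8540803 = -0.00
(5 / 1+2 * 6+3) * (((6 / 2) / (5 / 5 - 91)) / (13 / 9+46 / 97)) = -0.35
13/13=1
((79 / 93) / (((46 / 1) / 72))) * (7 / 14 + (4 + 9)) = 12798 / 713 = 17.95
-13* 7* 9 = -819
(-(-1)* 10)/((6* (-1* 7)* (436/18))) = -15/1526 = -0.01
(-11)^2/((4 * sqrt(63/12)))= 121 * sqrt(21)/42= 13.20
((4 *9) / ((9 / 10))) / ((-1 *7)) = -40 / 7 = -5.71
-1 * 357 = -357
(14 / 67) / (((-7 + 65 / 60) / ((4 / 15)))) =-0.01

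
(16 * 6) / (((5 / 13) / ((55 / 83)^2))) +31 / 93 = 109.93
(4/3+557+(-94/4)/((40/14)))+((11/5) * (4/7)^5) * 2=550.38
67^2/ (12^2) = 4489/ 144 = 31.17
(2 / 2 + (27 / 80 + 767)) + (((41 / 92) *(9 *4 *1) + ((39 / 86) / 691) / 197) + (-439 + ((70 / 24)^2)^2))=5831107679883311 / 13958397239040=417.75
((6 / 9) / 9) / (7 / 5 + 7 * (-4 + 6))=10 / 2079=0.00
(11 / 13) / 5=11 / 65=0.17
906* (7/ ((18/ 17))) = 17969/ 3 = 5989.67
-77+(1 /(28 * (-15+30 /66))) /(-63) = -77.00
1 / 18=0.06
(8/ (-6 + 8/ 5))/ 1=-20/ 11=-1.82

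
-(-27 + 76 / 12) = 62 / 3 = 20.67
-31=-31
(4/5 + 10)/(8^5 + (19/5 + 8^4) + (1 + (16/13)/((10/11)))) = 351/1198280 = 0.00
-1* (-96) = 96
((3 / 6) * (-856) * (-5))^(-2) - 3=-13738799 / 4579600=-3.00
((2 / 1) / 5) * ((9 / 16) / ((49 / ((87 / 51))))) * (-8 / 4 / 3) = -87 / 16660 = -0.01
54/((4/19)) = 513/2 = 256.50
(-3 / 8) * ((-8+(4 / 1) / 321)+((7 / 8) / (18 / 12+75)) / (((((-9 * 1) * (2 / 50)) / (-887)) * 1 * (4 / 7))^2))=-18046327787549 / 226312704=-79740.68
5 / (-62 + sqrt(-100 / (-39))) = -0.08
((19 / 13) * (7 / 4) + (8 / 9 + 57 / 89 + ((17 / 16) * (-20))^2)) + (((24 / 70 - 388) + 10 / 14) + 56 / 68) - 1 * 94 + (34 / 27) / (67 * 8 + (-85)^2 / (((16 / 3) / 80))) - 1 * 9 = -1084073545901809 / 32389617340080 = -33.47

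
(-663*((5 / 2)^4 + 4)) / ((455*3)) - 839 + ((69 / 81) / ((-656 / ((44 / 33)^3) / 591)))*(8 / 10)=-4805832091 / 5579280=-861.37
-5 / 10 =-1 / 2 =-0.50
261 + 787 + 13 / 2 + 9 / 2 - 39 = 1020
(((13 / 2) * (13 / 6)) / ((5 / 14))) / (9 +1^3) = 1183 / 300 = 3.94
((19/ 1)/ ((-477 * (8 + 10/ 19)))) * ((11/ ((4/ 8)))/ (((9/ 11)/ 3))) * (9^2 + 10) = -3974971/ 115911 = -34.29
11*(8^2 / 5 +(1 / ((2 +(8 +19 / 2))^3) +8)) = 67861376 / 296595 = 228.80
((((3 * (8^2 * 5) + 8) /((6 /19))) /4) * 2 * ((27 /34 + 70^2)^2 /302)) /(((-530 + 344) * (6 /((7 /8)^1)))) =-446815017876997 /4675307904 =-95569.11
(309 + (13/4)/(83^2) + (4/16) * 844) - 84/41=585179749/1129796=517.95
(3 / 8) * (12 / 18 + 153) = 461 / 8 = 57.62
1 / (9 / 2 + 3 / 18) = 3 / 14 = 0.21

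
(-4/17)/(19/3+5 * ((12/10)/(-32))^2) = -0.04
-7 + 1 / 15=-104 / 15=-6.93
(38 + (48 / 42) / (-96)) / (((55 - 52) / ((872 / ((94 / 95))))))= 33042805 / 2961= 11159.34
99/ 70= 1.41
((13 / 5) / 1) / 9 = 13 / 45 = 0.29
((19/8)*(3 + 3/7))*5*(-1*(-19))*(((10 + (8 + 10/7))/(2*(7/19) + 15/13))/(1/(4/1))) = 727602720/22883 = 31796.65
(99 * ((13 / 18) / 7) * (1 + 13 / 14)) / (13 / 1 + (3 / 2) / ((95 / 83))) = 366795 / 266462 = 1.38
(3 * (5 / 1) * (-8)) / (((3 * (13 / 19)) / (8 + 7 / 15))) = -19304 / 39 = -494.97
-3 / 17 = -0.18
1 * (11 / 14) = 11 / 14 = 0.79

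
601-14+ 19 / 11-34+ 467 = 11239 / 11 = 1021.73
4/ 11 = 0.36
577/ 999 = 0.58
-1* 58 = -58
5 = 5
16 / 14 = 8 / 7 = 1.14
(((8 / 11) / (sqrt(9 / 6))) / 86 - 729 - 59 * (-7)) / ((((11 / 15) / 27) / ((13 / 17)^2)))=-21628620 / 3179 + 91260 * sqrt(6) / 1503667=-6803.44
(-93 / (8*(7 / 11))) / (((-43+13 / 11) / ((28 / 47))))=11253 / 43240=0.26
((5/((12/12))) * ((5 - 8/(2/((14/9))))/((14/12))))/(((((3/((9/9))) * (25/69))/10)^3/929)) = -1989353168/525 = -3789244.13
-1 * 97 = -97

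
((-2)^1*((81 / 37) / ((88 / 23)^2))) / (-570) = 14283 / 27220160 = 0.00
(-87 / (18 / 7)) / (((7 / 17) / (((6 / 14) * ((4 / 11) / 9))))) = -986 / 693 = -1.42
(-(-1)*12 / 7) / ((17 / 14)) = 1.41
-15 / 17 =-0.88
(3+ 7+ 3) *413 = 5369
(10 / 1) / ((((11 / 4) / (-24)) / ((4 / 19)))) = -3840 / 209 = -18.37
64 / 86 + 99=4289 / 43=99.74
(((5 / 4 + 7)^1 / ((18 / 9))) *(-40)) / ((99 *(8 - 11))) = 5 / 9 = 0.56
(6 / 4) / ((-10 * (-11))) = 3 / 220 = 0.01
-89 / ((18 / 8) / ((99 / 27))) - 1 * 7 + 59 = -2512 / 27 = -93.04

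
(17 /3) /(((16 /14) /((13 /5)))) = 1547 /120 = 12.89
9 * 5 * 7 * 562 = 177030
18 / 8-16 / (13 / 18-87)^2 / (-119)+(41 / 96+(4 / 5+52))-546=-67575675573901 / 137762530080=-490.52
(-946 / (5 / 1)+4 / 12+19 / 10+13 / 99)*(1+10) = -184967 / 90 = -2055.19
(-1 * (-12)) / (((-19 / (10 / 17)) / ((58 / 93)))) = -2320 / 10013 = -0.23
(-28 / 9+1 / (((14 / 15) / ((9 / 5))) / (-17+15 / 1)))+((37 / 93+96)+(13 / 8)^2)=92.07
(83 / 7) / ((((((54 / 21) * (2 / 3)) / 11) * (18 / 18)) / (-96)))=-7304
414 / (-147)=-138 / 49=-2.82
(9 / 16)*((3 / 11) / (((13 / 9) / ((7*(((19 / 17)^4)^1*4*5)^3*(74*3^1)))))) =417898203183800924571000 / 83314979923855823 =5015883.14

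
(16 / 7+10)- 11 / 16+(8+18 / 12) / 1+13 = 3819 / 112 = 34.10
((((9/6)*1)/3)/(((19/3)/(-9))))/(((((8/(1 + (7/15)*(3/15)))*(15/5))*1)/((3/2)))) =-369/7600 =-0.05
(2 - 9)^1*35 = -245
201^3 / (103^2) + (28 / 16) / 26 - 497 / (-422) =178488316833 / 232803896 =766.69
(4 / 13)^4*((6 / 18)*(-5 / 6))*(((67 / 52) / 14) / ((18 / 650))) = -134000 / 16194087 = -0.01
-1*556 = -556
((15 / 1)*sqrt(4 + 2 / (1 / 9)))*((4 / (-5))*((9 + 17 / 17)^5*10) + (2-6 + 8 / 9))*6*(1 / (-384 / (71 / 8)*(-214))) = -639002485*sqrt(22) / 82176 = -36472.78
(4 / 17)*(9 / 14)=18 / 119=0.15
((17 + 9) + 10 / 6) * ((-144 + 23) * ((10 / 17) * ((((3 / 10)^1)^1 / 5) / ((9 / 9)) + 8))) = -4047329 / 255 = -15871.88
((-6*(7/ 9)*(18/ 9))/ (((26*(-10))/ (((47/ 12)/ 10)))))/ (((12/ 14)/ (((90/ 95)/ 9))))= 2303/ 1333800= 0.00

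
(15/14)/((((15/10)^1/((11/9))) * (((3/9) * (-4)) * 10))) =-11/168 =-0.07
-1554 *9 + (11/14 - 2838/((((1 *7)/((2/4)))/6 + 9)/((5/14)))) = -239269/17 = -14074.65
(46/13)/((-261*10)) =-23/16965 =-0.00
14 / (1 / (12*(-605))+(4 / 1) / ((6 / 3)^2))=14520 / 1037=14.00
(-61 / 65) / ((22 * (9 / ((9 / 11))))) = -61 / 15730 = -0.00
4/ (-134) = -0.03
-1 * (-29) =29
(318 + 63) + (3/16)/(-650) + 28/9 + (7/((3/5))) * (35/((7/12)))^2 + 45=3971364773/93600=42429.11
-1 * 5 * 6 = -30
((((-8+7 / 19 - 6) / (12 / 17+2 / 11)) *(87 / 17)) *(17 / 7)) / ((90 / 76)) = -200651 / 1245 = -161.17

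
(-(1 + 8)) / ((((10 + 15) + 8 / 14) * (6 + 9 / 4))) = -0.04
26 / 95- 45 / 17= -3833 / 1615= -2.37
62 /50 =31 /25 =1.24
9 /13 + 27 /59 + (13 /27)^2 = 772601 /559143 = 1.38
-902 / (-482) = 451 / 241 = 1.87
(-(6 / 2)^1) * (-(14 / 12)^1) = 3.50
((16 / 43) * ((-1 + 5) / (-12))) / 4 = -4 / 129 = -0.03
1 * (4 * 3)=12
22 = 22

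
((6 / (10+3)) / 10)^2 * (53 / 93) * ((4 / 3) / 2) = 0.00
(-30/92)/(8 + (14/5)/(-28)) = -75/1817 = -0.04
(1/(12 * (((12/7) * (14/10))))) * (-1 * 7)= -35/144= -0.24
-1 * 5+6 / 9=-13 / 3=-4.33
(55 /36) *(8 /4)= 55 /18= 3.06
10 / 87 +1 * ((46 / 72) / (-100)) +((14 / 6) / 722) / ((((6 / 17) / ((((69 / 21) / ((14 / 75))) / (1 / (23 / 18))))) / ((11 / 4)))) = 2136641267 / 3165825600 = 0.67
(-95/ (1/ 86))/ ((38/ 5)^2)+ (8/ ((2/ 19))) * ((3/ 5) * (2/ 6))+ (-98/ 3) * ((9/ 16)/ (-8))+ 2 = -121.95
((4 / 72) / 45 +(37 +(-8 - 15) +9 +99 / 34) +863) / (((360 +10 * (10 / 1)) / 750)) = 15300415 / 10557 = 1449.31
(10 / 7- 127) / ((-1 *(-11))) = -879 / 77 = -11.42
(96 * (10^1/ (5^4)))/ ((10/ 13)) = 1248/ 625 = 2.00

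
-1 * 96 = -96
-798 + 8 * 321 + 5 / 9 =15935 / 9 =1770.56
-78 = -78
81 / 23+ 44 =1093 / 23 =47.52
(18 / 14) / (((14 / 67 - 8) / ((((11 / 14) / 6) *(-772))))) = 142241 / 8526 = 16.68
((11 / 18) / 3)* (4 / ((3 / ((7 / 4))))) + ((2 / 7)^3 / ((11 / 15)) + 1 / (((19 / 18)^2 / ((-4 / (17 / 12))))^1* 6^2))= 1638181025 / 3751093962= 0.44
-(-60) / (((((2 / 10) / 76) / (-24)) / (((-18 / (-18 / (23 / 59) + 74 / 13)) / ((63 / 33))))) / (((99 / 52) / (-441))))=285535800 / 518959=550.21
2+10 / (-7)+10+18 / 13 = 1088 / 91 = 11.96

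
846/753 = 282/251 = 1.12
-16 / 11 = -1.45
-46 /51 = -0.90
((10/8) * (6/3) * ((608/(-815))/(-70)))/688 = 19/490630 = 0.00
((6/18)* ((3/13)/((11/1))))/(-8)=-1/1144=-0.00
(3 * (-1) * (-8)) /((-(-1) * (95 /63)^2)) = 95256 /9025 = 10.55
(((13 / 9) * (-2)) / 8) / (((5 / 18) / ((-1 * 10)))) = 13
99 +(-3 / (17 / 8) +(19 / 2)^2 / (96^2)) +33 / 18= 62312441 / 626688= 99.43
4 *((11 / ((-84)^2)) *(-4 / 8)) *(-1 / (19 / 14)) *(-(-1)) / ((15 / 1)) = 11 / 71820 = 0.00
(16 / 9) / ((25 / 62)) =992 / 225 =4.41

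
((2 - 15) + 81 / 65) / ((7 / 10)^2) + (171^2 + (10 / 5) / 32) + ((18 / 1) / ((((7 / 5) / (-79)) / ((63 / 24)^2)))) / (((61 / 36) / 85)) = -321875.60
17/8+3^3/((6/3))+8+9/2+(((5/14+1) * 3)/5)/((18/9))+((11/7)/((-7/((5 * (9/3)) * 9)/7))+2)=-50851/280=-181.61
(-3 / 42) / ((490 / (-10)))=1 / 686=0.00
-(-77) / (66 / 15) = 35 / 2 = 17.50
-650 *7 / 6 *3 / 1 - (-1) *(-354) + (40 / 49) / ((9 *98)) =-56810041 / 21609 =-2629.00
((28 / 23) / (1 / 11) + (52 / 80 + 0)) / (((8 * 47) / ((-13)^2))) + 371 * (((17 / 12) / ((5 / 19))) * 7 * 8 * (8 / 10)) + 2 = 232156297981 / 2594400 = 89483.62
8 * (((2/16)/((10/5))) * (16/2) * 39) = 156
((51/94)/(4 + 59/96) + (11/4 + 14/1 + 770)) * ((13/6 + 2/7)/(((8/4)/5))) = 4824.25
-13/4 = -3.25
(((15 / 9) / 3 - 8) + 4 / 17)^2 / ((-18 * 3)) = -1216609 / 1264086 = -0.96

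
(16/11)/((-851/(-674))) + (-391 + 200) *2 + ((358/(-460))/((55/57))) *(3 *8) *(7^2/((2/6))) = -3226.40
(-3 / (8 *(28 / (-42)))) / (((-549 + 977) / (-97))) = -873 / 6848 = -0.13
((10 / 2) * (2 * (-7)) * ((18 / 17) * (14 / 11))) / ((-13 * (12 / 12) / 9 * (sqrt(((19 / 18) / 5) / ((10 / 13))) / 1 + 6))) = 857304000 / 78163943 - 4762800 * sqrt(247) / 78163943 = 10.01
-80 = -80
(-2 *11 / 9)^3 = -10648 / 729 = -14.61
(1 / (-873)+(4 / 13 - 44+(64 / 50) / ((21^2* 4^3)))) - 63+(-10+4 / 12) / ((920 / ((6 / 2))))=-273009264233 / 2558064600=-106.72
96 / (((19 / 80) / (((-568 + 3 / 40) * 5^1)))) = -21808320 / 19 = -1147806.32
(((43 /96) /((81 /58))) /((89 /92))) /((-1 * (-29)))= 989 /86508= 0.01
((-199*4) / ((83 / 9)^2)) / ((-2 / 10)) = 322380 / 6889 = 46.80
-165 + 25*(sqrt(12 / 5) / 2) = -165 + 5*sqrt(15) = -145.64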